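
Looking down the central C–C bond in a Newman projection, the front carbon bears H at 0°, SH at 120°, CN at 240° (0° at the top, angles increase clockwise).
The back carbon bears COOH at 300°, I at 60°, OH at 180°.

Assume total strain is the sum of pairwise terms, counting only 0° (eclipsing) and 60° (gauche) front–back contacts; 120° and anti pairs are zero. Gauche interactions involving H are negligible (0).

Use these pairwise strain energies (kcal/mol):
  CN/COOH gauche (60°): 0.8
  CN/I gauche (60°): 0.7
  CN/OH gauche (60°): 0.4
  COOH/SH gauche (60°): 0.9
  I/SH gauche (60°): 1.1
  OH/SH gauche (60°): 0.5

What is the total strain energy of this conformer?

2.8 kcal/mol

This conformer (staggered): SH–I gauche, SH–OH gauche, CN–COOH gauche, CN–OH gauche; 1.1 + 0.5 + 0.8 + 0.4 = 2.8 kcal/mol.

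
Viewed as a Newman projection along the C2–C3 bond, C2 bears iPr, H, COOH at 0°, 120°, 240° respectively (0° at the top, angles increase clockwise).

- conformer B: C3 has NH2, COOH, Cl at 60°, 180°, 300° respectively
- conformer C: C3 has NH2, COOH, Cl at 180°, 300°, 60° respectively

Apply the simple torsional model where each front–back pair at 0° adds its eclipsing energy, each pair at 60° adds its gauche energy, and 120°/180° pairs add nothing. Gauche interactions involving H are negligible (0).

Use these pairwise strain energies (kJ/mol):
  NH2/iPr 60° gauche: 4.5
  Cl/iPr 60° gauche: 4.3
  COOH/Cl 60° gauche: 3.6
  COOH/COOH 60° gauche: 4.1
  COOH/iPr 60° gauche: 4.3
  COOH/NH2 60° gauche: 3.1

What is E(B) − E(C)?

+0.7 kJ/mol

B is staggered. iPr at 0° is gauche with NH2 at 60° (4.5); iPr at 0° is gauche with Cl at 300° (4.3); COOH at 240° is gauche with COOH at 180° (4.1); COOH at 240° is gauche with Cl at 300° (3.6). Total 16.5 kJ/mol.
C is staggered. iPr at 0° is gauche with COOH at 300° (4.3); iPr at 0° is gauche with Cl at 60° (4.3); COOH at 240° is gauche with NH2 at 180° (3.1); COOH at 240° is gauche with COOH at 300° (4.1). Total 15.8 kJ/mol.
E(B) − E(C) = 16.5 − 15.8 = +0.7 kJ/mol.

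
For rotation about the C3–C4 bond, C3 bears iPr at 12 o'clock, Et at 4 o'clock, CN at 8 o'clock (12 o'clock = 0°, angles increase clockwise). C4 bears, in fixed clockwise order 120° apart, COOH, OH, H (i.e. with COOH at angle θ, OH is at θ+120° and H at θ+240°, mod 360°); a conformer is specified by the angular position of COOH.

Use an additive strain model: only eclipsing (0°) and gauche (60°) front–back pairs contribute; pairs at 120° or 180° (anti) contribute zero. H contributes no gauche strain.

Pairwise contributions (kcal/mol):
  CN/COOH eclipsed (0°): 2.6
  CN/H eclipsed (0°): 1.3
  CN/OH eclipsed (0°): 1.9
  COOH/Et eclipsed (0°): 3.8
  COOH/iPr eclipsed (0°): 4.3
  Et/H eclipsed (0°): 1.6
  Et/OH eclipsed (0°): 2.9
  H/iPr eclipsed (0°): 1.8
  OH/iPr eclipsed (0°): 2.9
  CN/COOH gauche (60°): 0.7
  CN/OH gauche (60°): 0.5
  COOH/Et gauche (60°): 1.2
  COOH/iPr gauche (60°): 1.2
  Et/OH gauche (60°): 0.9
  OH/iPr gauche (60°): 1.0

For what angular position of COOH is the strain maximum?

COOH at 0° is eclipsed. iPr at 0° is eclipsed with COOH at 0° (4.3); Et at 120° is eclipsed with OH at 120° (2.9); CN at 240° is eclipsed with H at 240° (1.3). Total 8.5 kcal/mol.
COOH at 60° is staggered. iPr at 0° is gauche with COOH at 60° (1.2); Et at 120° is gauche with COOH at 60° (1.2); Et at 120° is gauche with OH at 180° (0.9); CN at 240° is gauche with OH at 180° (0.5). Total 3.8 kcal/mol.
COOH at 120° is eclipsed. iPr at 0° is eclipsed with H at 0° (1.8); Et at 120° is eclipsed with COOH at 120° (3.8); CN at 240° is eclipsed with OH at 240° (1.9). Total 7.5 kcal/mol.
COOH at 180° is staggered. iPr at 0° is gauche with OH at 300° (1.0); Et at 120° is gauche with COOH at 180° (1.2); CN at 240° is gauche with COOH at 180° (0.7); CN at 240° is gauche with OH at 300° (0.5). Total 3.4 kcal/mol.
COOH at 240° is eclipsed. iPr at 0° is eclipsed with OH at 0° (2.9); Et at 120° is eclipsed with H at 120° (1.6); CN at 240° is eclipsed with COOH at 240° (2.6). Total 7.1 kcal/mol.
COOH at 300° is staggered. iPr at 0° is gauche with COOH at 300° (1.2); iPr at 0° is gauche with OH at 60° (1.0); Et at 120° is gauche with OH at 60° (0.9); CN at 240° is gauche with COOH at 300° (0.7). Total 3.8 kcal/mol.
The maximum (8.5 kcal/mol) occurs with COOH at 0°.

0°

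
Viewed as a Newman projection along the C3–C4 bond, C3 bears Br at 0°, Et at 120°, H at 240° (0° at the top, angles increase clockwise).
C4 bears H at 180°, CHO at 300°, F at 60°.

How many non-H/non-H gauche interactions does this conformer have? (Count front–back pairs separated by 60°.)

3

Non-H gauche pairs: Br(0°)/CHO(300°); Br(0°)/F(60°); Et(120°)/F(60°) — 3 interactions.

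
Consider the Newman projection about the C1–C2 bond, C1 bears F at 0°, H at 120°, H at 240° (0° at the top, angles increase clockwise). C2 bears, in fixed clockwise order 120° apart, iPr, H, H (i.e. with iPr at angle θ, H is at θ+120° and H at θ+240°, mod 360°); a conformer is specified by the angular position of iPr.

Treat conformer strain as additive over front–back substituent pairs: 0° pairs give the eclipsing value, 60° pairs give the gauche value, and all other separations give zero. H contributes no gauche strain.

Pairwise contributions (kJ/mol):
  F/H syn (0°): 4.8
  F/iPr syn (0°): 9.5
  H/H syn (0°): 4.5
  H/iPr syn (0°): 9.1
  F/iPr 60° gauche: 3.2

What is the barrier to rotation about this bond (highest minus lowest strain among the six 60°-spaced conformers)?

18.5 kJ/mol

iPr at 0° (eclipsed): F–iPr eclipsed, H–H eclipsed, H–H eclipsed; 9.5 + 4.5 + 4.5 = 18.5 kJ/mol.
iPr at 60° (staggered): F–iPr gauche; 3.2 = 3.2 kJ/mol.
iPr at 120° (eclipsed): F–H eclipsed, H–iPr eclipsed, H–H eclipsed; 4.8 + 9.1 + 4.5 = 18.4 kJ/mol.
iPr at 180° (staggered): no non-H gauche contacts → 0.0 kJ/mol.
iPr at 240° (eclipsed): F–H eclipsed, H–H eclipsed, H–iPr eclipsed; 4.8 + 4.5 + 9.1 = 18.4 kJ/mol.
iPr at 300° (staggered): F–iPr gauche; 3.2 = 3.2 kJ/mol.
Max at 0° (18.5 kJ/mol), min at 180° (0.0 kJ/mol); barrier = 18.5 kJ/mol.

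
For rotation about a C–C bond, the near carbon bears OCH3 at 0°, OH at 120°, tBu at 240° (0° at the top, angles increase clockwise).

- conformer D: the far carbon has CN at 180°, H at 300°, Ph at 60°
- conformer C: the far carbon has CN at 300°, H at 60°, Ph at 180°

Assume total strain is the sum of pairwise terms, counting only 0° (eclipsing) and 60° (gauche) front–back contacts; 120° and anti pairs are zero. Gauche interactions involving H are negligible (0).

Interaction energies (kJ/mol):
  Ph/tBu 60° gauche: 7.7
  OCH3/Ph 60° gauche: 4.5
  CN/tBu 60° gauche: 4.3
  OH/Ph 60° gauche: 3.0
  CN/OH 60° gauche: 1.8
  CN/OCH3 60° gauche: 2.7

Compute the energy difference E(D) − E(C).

D (staggered): OCH3(0°)/Ph(60°) gauche 4.5; OH(120°)/CN(180°) gauche 1.8; OH(120°)/Ph(60°) gauche 3.0; tBu(240°)/CN(180°) gauche 4.3 → 13.6 kJ/mol.
C (staggered): OCH3(0°)/CN(300°) gauche 2.7; OH(120°)/Ph(180°) gauche 3.0; tBu(240°)/CN(300°) gauche 4.3; tBu(240°)/Ph(180°) gauche 7.7 → 17.7 kJ/mol.
E(D) − E(C) = 13.6 − 17.7 = -4.1 kJ/mol.

-4.1 kJ/mol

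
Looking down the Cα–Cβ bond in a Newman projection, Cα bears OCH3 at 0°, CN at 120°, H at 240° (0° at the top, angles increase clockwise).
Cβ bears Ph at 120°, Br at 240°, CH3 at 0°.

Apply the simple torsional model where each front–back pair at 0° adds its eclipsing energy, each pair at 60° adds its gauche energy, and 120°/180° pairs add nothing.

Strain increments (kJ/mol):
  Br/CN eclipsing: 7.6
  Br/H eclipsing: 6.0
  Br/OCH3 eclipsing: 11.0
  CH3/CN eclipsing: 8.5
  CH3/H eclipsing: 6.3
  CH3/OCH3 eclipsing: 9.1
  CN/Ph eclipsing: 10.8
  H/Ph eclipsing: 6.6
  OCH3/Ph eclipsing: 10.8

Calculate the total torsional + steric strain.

25.9 kJ/mol

This conformer (eclipsed): OCH3(0°)/CH3(0°) eclipsed 9.1; CN(120°)/Ph(120°) eclipsed 10.8; H(240°)/Br(240°) eclipsed 6.0 → 25.9 kJ/mol.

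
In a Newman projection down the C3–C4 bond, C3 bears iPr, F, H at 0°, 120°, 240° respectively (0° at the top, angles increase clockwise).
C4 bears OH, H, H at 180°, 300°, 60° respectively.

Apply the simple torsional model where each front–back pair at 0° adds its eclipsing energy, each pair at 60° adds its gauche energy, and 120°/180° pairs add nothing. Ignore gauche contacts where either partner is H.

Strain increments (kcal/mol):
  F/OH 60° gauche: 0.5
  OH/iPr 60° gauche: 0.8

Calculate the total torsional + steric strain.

This conformer (staggered): F–OH gauche; 0.5 = 0.5 kcal/mol.

0.5 kcal/mol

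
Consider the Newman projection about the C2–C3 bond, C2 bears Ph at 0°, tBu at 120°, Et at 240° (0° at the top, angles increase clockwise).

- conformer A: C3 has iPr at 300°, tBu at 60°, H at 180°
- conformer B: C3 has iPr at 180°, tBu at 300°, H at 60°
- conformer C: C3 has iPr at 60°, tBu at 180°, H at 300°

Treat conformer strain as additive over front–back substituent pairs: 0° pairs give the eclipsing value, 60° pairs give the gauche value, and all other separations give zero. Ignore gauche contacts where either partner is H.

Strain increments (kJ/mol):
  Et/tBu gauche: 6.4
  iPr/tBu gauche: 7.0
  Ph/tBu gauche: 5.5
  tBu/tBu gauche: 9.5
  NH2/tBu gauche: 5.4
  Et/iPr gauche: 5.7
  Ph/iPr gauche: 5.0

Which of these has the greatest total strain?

C

A (staggered): Ph–iPr gauche, Ph–tBu gauche, tBu–tBu gauche, Et–iPr gauche; 5.0 + 5.5 + 9.5 + 5.7 = 25.7 kJ/mol.
B (staggered): Ph–tBu gauche, tBu–iPr gauche, Et–iPr gauche, Et–tBu gauche; 5.5 + 7.0 + 5.7 + 6.4 = 24.6 kJ/mol.
C (staggered): Ph–iPr gauche, tBu–iPr gauche, tBu–tBu gauche, Et–tBu gauche; 5.0 + 7.0 + 9.5 + 6.4 = 27.9 kJ/mol.
C has the highest total (27.9 kJ/mol).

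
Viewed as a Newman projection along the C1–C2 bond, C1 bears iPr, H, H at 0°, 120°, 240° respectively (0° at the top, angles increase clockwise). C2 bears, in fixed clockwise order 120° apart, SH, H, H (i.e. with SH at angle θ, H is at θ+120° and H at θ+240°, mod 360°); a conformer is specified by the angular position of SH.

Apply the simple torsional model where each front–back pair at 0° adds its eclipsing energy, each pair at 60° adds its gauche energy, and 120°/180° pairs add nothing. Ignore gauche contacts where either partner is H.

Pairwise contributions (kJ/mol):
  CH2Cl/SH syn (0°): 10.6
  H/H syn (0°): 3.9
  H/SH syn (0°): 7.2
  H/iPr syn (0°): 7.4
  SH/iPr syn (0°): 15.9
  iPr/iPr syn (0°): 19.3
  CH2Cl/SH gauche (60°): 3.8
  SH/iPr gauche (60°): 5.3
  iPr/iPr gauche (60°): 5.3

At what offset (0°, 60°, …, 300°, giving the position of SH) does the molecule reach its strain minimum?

180°

SH at 0° is eclipsed. iPr at 0° is eclipsed with SH at 0° (15.9); H at 120° is eclipsed with H at 120° (3.9); H at 240° is eclipsed with H at 240° (3.9). Total 23.7 kJ/mol.
SH at 60° is staggered. iPr at 0° is gauche with SH at 60° (5.3). Total 5.3 kJ/mol.
SH at 120° is eclipsed. iPr at 0° is eclipsed with H at 0° (7.4); H at 120° is eclipsed with SH at 120° (7.2); H at 240° is eclipsed with H at 240° (3.9). Total 18.5 kJ/mol.
SH at 180° (staggered): no non-H gauche contacts → 0.0 kJ/mol.
SH at 240° is eclipsed. iPr at 0° is eclipsed with H at 0° (7.4); H at 120° is eclipsed with H at 120° (3.9); H at 240° is eclipsed with SH at 240° (7.2). Total 18.5 kJ/mol.
SH at 300° is staggered. iPr at 0° is gauche with SH at 300° (5.3). Total 5.3 kJ/mol.
The minimum (0.0 kJ/mol) occurs with SH at 180°.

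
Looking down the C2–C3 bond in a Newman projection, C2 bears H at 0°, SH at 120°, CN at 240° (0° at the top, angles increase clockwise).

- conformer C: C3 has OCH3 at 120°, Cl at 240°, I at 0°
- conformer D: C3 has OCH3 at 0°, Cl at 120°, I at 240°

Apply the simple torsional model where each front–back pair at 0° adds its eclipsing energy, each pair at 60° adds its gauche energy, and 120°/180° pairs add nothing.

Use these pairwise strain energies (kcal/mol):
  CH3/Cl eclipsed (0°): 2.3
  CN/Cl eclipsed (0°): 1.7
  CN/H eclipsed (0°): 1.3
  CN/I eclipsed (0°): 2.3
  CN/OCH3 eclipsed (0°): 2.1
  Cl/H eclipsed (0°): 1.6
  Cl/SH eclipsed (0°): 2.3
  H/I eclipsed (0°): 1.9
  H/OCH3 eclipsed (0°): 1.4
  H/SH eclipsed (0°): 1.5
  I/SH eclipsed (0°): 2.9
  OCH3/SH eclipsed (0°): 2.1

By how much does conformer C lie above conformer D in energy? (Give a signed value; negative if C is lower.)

C is eclipsed. H at 0° is eclipsed with I at 0° (1.9); SH at 120° is eclipsed with OCH3 at 120° (2.1); CN at 240° is eclipsed with Cl at 240° (1.7). Total 5.7 kcal/mol.
D is eclipsed. H at 0° is eclipsed with OCH3 at 0° (1.4); SH at 120° is eclipsed with Cl at 120° (2.3); CN at 240° is eclipsed with I at 240° (2.3). Total 6.0 kcal/mol.
E(C) − E(D) = 5.7 − 6.0 = -0.3 kcal/mol.

-0.3 kcal/mol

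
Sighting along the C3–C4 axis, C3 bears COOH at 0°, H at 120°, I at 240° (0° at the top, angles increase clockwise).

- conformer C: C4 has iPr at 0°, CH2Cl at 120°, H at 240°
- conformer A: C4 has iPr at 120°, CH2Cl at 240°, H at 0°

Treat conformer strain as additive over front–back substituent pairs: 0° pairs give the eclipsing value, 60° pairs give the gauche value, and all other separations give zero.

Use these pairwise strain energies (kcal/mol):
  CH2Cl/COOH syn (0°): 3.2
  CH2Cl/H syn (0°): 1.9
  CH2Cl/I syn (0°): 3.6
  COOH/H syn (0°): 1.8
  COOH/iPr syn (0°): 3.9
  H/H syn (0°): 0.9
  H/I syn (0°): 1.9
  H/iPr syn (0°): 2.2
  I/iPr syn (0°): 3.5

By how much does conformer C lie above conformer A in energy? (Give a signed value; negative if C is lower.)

+0.1 kcal/mol

C (eclipsed): COOH–iPr eclipsed, H–CH2Cl eclipsed, I–H eclipsed; 3.9 + 1.9 + 1.9 = 7.7 kcal/mol.
A (eclipsed): COOH–H eclipsed, H–iPr eclipsed, I–CH2Cl eclipsed; 1.8 + 2.2 + 3.6 = 7.6 kcal/mol.
E(C) − E(A) = 7.7 − 7.6 = +0.1 kcal/mol.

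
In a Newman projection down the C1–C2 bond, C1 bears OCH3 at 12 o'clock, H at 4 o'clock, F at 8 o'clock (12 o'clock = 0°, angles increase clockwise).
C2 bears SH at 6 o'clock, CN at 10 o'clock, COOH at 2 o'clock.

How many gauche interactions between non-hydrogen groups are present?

4

Non-H gauche pairs: OCH3(0°)/CN(300°); OCH3(0°)/COOH(60°); F(240°)/SH(180°); F(240°)/CN(300°) — 4 interactions.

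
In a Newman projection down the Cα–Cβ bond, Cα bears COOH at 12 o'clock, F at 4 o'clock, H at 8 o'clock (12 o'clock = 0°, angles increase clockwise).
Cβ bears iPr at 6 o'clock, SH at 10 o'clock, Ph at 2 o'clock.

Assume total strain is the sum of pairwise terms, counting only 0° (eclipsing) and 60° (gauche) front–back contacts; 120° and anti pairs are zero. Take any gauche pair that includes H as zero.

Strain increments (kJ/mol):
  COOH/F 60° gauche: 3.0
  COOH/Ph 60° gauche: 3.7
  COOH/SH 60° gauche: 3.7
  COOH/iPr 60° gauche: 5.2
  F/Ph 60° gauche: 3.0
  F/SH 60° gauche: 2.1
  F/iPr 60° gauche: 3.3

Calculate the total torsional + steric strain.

This conformer (staggered): COOH–SH gauche, COOH–Ph gauche, F–iPr gauche, F–Ph gauche; 3.7 + 3.7 + 3.3 + 3.0 = 13.7 kJ/mol.

13.7 kJ/mol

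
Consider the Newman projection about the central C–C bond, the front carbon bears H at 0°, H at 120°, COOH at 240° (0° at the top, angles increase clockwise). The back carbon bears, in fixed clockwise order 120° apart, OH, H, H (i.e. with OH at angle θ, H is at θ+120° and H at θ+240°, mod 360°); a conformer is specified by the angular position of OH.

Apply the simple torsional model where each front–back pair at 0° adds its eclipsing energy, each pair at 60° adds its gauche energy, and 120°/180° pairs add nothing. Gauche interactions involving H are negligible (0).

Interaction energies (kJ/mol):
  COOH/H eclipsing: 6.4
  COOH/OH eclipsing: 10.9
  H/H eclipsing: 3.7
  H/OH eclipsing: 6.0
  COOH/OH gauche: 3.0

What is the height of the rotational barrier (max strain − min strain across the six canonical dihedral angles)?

OH at 0° (eclipsed): H–OH eclipsed, H–H eclipsed, COOH–H eclipsed; 6.0 + 3.7 + 6.4 = 16.1 kJ/mol.
OH at 60° (staggered): no non-H gauche contacts → 0.0 kJ/mol.
OH at 120° (eclipsed): H–H eclipsed, H–OH eclipsed, COOH–H eclipsed; 3.7 + 6.0 + 6.4 = 16.1 kJ/mol.
OH at 180° (staggered): COOH–OH gauche; 3.0 = 3.0 kJ/mol.
OH at 240° (eclipsed): H–H eclipsed, H–H eclipsed, COOH–OH eclipsed; 3.7 + 3.7 + 10.9 = 18.3 kJ/mol.
OH at 300° (staggered): COOH–OH gauche; 3.0 = 3.0 kJ/mol.
Max at 240° (18.3 kJ/mol), min at 60° (0.0 kJ/mol); barrier = 18.3 kJ/mol.

18.3 kJ/mol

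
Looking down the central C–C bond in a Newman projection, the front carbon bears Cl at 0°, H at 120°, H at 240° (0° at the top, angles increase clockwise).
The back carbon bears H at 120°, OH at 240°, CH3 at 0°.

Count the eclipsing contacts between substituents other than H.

1

Non-H eclipsing pairs: Cl(0°)/CH3(0°) — 1 interaction.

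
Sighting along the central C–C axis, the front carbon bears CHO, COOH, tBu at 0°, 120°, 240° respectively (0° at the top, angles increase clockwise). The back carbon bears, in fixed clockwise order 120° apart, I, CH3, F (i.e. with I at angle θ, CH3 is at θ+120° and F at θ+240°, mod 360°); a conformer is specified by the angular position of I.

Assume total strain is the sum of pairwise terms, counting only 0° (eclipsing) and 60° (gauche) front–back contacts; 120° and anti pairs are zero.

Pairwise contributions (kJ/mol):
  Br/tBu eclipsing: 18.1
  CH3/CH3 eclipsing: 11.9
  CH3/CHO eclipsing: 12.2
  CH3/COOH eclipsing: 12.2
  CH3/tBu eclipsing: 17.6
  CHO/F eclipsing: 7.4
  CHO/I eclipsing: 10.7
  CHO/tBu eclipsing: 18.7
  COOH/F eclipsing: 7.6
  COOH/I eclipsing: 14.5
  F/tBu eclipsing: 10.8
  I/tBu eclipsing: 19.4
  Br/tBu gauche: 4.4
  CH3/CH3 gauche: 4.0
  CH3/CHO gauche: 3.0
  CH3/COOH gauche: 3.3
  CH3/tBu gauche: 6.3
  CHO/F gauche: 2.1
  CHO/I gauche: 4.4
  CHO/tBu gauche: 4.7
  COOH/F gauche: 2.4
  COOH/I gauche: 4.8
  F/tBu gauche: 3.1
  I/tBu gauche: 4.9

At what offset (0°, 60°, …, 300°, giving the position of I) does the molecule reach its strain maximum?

120°

I at 0° (eclipsed): CHO(0°)/I(0°) eclipsed 10.7; COOH(120°)/CH3(120°) eclipsed 12.2; tBu(240°)/F(240°) eclipsed 10.8 → 33.7 kJ/mol.
I at 60° (staggered): CHO(0°)/I(60°) gauche 4.4; CHO(0°)/F(300°) gauche 2.1; COOH(120°)/I(60°) gauche 4.8; COOH(120°)/CH3(180°) gauche 3.3; tBu(240°)/CH3(180°) gauche 6.3; tBu(240°)/F(300°) gauche 3.1 → 24.0 kJ/mol.
I at 120° (eclipsed): CHO(0°)/F(0°) eclipsed 7.4; COOH(120°)/I(120°) eclipsed 14.5; tBu(240°)/CH3(240°) eclipsed 17.6 → 39.5 kJ/mol.
I at 180° (staggered): CHO(0°)/CH3(300°) gauche 3.0; CHO(0°)/F(60°) gauche 2.1; COOH(120°)/I(180°) gauche 4.8; COOH(120°)/F(60°) gauche 2.4; tBu(240°)/I(180°) gauche 4.9; tBu(240°)/CH3(300°) gauche 6.3 → 23.5 kJ/mol.
I at 240° (eclipsed): CHO(0°)/CH3(0°) eclipsed 12.2; COOH(120°)/F(120°) eclipsed 7.6; tBu(240°)/I(240°) eclipsed 19.4 → 39.2 kJ/mol.
I at 300° (staggered): CHO(0°)/I(300°) gauche 4.4; CHO(0°)/CH3(60°) gauche 3.0; COOH(120°)/CH3(60°) gauche 3.3; COOH(120°)/F(180°) gauche 2.4; tBu(240°)/I(300°) gauche 4.9; tBu(240°)/F(180°) gauche 3.1 → 21.1 kJ/mol.
The maximum (39.5 kJ/mol) occurs with I at 120°.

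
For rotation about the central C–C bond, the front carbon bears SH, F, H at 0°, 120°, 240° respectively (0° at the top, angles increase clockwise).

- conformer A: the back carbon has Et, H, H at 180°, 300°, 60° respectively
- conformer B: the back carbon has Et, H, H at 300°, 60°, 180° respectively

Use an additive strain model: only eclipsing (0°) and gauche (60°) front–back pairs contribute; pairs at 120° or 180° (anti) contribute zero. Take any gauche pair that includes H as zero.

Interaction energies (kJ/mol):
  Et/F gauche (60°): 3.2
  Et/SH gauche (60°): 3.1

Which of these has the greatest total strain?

A (staggered): F(120°)/Et(180°) gauche 3.2 → 3.2 kJ/mol.
B (staggered): SH(0°)/Et(300°) gauche 3.1 → 3.1 kJ/mol.
A has the highest total (3.2 kJ/mol).

A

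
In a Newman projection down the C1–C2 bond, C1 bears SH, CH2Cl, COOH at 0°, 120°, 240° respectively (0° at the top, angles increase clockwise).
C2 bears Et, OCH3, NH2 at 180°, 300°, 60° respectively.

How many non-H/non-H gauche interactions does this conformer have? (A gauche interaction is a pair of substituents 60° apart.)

Non-H gauche pairs: SH(0°)/OCH3(300°); SH(0°)/NH2(60°); CH2Cl(120°)/Et(180°); CH2Cl(120°)/NH2(60°); COOH(240°)/Et(180°); COOH(240°)/OCH3(300°) — 6 interactions.

6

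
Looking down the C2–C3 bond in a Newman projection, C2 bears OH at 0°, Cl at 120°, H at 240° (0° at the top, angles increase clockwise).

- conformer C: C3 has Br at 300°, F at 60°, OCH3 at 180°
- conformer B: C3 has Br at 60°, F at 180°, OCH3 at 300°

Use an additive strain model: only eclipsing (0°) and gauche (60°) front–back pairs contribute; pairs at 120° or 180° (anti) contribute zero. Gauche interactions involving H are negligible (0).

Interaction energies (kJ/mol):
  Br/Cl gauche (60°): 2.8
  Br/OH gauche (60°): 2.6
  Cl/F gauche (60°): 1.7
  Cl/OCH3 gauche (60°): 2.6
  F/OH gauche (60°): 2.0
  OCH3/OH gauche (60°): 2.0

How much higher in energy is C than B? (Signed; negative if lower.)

-0.2 kJ/mol

C (staggered): OH–Br gauche, OH–F gauche, Cl–F gauche, Cl–OCH3 gauche; 2.6 + 2.0 + 1.7 + 2.6 = 8.9 kJ/mol.
B (staggered): OH–Br gauche, OH–OCH3 gauche, Cl–Br gauche, Cl–F gauche; 2.6 + 2.0 + 2.8 + 1.7 = 9.1 kJ/mol.
E(C) − E(B) = 8.9 − 9.1 = -0.2 kJ/mol.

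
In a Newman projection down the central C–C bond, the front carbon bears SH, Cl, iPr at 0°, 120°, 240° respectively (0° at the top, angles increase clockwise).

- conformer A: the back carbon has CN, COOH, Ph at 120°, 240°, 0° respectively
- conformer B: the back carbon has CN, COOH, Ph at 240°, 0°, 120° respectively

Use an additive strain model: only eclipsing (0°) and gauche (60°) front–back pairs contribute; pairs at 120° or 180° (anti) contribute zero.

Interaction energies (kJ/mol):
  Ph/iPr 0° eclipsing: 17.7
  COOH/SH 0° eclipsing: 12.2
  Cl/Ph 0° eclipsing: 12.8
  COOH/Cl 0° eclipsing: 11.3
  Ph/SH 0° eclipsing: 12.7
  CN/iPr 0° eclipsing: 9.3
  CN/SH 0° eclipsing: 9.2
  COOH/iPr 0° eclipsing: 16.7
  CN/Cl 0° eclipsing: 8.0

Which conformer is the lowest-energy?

B

A (eclipsed): SH–Ph eclipsed, Cl–CN eclipsed, iPr–COOH eclipsed; 12.7 + 8.0 + 16.7 = 37.4 kJ/mol.
B (eclipsed): SH–COOH eclipsed, Cl–Ph eclipsed, iPr–CN eclipsed; 12.2 + 12.8 + 9.3 = 34.3 kJ/mol.
B has the lowest total (34.3 kJ/mol).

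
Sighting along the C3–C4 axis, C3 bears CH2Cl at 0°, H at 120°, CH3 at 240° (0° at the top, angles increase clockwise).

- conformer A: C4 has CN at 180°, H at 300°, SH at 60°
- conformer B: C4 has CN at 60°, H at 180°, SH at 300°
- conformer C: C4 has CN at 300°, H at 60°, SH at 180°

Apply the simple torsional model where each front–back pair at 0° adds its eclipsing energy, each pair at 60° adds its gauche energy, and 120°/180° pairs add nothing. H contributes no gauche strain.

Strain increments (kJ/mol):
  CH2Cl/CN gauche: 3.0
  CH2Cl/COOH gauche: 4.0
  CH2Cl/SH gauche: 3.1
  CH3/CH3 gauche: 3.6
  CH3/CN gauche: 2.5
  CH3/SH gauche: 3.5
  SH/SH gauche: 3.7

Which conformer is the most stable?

A (staggered): CH2Cl–SH gauche, CH3–CN gauche; 3.1 + 2.5 = 5.6 kJ/mol.
B (staggered): CH2Cl–CN gauche, CH2Cl–SH gauche, CH3–SH gauche; 3.0 + 3.1 + 3.5 = 9.6 kJ/mol.
C (staggered): CH2Cl–CN gauche, CH3–CN gauche, CH3–SH gauche; 3.0 + 2.5 + 3.5 = 9.0 kJ/mol.
A has the lowest total (5.6 kJ/mol).

A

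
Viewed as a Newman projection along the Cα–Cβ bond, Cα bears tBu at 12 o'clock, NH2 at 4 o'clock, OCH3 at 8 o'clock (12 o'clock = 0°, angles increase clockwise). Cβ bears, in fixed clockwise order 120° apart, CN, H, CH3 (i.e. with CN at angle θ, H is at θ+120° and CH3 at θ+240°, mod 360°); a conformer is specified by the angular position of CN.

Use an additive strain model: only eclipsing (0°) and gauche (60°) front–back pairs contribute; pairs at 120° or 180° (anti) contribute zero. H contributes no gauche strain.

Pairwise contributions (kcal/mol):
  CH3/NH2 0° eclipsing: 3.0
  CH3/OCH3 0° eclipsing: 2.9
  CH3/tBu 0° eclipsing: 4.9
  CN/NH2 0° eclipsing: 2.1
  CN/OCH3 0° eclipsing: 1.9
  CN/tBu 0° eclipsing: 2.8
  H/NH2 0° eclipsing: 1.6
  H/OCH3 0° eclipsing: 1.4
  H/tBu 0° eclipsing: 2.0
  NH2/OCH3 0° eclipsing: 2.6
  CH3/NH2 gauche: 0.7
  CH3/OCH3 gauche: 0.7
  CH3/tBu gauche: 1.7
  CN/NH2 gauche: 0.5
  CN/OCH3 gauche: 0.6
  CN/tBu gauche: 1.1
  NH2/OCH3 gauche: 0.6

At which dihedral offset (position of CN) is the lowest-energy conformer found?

300°

CN at 0° (eclipsed): tBu–CN eclipsed, NH2–H eclipsed, OCH3–CH3 eclipsed; 2.8 + 1.6 + 2.9 = 7.3 kcal/mol.
CN at 60° (staggered): tBu–CN gauche, tBu–CH3 gauche, NH2–CN gauche, OCH3–CH3 gauche; 1.1 + 1.7 + 0.5 + 0.7 = 4.0 kcal/mol.
CN at 120° (eclipsed): tBu–CH3 eclipsed, NH2–CN eclipsed, OCH3–H eclipsed; 4.9 + 2.1 + 1.4 = 8.4 kcal/mol.
CN at 180° (staggered): tBu–CH3 gauche, NH2–CN gauche, NH2–CH3 gauche, OCH3–CN gauche; 1.7 + 0.5 + 0.7 + 0.6 = 3.5 kcal/mol.
CN at 240° (eclipsed): tBu–H eclipsed, NH2–CH3 eclipsed, OCH3–CN eclipsed; 2.0 + 3.0 + 1.9 = 6.9 kcal/mol.
CN at 300° (staggered): tBu–CN gauche, NH2–CH3 gauche, OCH3–CN gauche, OCH3–CH3 gauche; 1.1 + 0.7 + 0.6 + 0.7 = 3.1 kcal/mol.
The minimum (3.1 kcal/mol) occurs with CN at 300°.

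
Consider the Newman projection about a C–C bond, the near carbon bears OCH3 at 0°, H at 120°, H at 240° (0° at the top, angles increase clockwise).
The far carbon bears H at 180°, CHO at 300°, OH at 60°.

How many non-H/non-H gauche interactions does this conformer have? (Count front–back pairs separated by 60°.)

Non-H gauche pairs: OCH3(0°)/CHO(300°); OCH3(0°)/OH(60°) — 2 interactions.

2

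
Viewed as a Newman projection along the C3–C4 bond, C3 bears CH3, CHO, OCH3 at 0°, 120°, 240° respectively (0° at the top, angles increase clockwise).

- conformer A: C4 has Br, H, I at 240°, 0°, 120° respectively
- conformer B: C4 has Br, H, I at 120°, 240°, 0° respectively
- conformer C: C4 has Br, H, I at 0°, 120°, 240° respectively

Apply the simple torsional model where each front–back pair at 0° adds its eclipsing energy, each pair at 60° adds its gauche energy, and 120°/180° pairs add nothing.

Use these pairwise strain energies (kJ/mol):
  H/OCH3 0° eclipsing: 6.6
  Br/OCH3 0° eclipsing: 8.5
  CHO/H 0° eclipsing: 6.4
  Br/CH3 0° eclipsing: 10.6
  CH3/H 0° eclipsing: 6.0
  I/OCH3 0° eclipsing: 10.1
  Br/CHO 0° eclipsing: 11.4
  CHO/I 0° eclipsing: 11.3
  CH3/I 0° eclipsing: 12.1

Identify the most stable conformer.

A (eclipsed): CH3(0°)/H(0°) eclipsed 6.0; CHO(120°)/I(120°) eclipsed 11.3; OCH3(240°)/Br(240°) eclipsed 8.5 → 25.8 kJ/mol.
B (eclipsed): CH3(0°)/I(0°) eclipsed 12.1; CHO(120°)/Br(120°) eclipsed 11.4; OCH3(240°)/H(240°) eclipsed 6.6 → 30.1 kJ/mol.
C (eclipsed): CH3(0°)/Br(0°) eclipsed 10.6; CHO(120°)/H(120°) eclipsed 6.4; OCH3(240°)/I(240°) eclipsed 10.1 → 27.1 kJ/mol.
A has the lowest total (25.8 kJ/mol).

A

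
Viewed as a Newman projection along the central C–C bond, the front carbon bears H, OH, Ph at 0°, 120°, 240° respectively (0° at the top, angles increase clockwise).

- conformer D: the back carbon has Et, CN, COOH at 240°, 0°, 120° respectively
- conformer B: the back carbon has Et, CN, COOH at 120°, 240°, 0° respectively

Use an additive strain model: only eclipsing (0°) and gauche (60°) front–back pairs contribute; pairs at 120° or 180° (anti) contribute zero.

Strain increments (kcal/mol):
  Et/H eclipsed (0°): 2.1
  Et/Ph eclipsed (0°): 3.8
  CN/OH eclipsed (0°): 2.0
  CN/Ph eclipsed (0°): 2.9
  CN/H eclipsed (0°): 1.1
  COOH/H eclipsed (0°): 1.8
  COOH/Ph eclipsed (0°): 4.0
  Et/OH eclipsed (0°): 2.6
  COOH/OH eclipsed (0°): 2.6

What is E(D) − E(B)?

D (eclipsed): H(0°)/CN(0°) eclipsed 1.1; OH(120°)/COOH(120°) eclipsed 2.6; Ph(240°)/Et(240°) eclipsed 3.8 → 7.5 kcal/mol.
B (eclipsed): H(0°)/COOH(0°) eclipsed 1.8; OH(120°)/Et(120°) eclipsed 2.6; Ph(240°)/CN(240°) eclipsed 2.9 → 7.3 kcal/mol.
E(D) − E(B) = 7.5 − 7.3 = +0.2 kcal/mol.

+0.2 kcal/mol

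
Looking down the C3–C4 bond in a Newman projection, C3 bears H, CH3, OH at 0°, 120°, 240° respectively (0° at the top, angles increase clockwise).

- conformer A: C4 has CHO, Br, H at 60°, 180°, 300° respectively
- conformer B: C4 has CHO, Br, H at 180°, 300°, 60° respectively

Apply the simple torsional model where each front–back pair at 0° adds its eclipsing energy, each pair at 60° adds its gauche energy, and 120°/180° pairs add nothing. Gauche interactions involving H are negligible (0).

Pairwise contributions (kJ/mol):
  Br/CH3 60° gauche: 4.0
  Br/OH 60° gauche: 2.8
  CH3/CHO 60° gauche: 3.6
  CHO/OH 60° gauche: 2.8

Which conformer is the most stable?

B

A (staggered): CH3–CHO gauche, CH3–Br gauche, OH–Br gauche; 3.6 + 4.0 + 2.8 = 10.4 kJ/mol.
B (staggered): CH3–CHO gauche, OH–CHO gauche, OH–Br gauche; 3.6 + 2.8 + 2.8 = 9.2 kJ/mol.
B has the lowest total (9.2 kJ/mol).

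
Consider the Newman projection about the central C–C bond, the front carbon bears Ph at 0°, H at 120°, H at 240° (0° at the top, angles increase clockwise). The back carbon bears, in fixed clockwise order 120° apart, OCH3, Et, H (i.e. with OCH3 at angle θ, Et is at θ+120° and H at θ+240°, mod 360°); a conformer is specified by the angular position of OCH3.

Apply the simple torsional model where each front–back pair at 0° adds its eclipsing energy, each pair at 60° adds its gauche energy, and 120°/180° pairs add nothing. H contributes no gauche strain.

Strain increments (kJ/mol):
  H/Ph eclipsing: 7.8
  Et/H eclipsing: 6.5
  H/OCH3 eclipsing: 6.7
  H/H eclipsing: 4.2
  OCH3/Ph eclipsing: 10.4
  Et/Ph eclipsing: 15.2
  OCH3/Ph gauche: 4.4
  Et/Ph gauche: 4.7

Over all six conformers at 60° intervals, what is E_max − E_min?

OCH3 at 0° is eclipsed. Ph at 0° is eclipsed with OCH3 at 0° (10.4); H at 120° is eclipsed with Et at 120° (6.5); H at 240° is eclipsed with H at 240° (4.2). Total 21.1 kJ/mol.
OCH3 at 60° is staggered. Ph at 0° is gauche with OCH3 at 60° (4.4). Total 4.4 kJ/mol.
OCH3 at 120° is eclipsed. Ph at 0° is eclipsed with H at 0° (7.8); H at 120° is eclipsed with OCH3 at 120° (6.7); H at 240° is eclipsed with Et at 240° (6.5). Total 21.0 kJ/mol.
OCH3 at 180° is staggered. Ph at 0° is gauche with Et at 300° (4.7). Total 4.7 kJ/mol.
OCH3 at 240° is eclipsed. Ph at 0° is eclipsed with Et at 0° (15.2); H at 120° is eclipsed with H at 120° (4.2); H at 240° is eclipsed with OCH3 at 240° (6.7). Total 26.1 kJ/mol.
OCH3 at 300° is staggered. Ph at 0° is gauche with OCH3 at 300° (4.4); Ph at 0° is gauche with Et at 60° (4.7). Total 9.1 kJ/mol.
Max at 240° (26.1 kJ/mol), min at 60° (4.4 kJ/mol); barrier = 21.7 kJ/mol.

21.7 kJ/mol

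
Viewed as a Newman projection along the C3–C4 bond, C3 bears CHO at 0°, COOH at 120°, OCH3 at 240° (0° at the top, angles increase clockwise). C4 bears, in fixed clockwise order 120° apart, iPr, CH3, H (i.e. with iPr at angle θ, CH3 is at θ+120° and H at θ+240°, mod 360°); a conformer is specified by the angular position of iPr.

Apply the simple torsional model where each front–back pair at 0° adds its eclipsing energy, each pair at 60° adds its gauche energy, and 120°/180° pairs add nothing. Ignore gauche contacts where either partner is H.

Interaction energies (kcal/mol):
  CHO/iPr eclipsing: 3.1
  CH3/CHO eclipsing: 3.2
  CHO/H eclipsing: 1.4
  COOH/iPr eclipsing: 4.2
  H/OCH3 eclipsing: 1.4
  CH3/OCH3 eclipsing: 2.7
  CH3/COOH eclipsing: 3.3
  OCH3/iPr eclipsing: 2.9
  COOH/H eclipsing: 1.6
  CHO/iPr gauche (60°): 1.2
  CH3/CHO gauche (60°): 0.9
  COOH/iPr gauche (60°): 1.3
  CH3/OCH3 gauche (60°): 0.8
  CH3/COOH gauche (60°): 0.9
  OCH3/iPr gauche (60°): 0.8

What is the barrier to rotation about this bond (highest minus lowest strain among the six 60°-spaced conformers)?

iPr at 0° (eclipsed): CHO(0°)/iPr(0°) eclipsed 3.1; COOH(120°)/CH3(120°) eclipsed 3.3; OCH3(240°)/H(240°) eclipsed 1.4 → 7.8 kcal/mol.
iPr at 60° (staggered): CHO(0°)/iPr(60°) gauche 1.2; COOH(120°)/iPr(60°) gauche 1.3; COOH(120°)/CH3(180°) gauche 0.9; OCH3(240°)/CH3(180°) gauche 0.8 → 4.2 kcal/mol.
iPr at 120° (eclipsed): CHO(0°)/H(0°) eclipsed 1.4; COOH(120°)/iPr(120°) eclipsed 4.2; OCH3(240°)/CH3(240°) eclipsed 2.7 → 8.3 kcal/mol.
iPr at 180° (staggered): CHO(0°)/CH3(300°) gauche 0.9; COOH(120°)/iPr(180°) gauche 1.3; OCH3(240°)/iPr(180°) gauche 0.8; OCH3(240°)/CH3(300°) gauche 0.8 → 3.8 kcal/mol.
iPr at 240° (eclipsed): CHO(0°)/CH3(0°) eclipsed 3.2; COOH(120°)/H(120°) eclipsed 1.6; OCH3(240°)/iPr(240°) eclipsed 2.9 → 7.7 kcal/mol.
iPr at 300° (staggered): CHO(0°)/iPr(300°) gauche 1.2; CHO(0°)/CH3(60°) gauche 0.9; COOH(120°)/CH3(60°) gauche 0.9; OCH3(240°)/iPr(300°) gauche 0.8 → 3.8 kcal/mol.
Max at 120° (8.3 kcal/mol), min at 180° (3.8 kcal/mol); barrier = 4.5 kcal/mol.

4.5 kcal/mol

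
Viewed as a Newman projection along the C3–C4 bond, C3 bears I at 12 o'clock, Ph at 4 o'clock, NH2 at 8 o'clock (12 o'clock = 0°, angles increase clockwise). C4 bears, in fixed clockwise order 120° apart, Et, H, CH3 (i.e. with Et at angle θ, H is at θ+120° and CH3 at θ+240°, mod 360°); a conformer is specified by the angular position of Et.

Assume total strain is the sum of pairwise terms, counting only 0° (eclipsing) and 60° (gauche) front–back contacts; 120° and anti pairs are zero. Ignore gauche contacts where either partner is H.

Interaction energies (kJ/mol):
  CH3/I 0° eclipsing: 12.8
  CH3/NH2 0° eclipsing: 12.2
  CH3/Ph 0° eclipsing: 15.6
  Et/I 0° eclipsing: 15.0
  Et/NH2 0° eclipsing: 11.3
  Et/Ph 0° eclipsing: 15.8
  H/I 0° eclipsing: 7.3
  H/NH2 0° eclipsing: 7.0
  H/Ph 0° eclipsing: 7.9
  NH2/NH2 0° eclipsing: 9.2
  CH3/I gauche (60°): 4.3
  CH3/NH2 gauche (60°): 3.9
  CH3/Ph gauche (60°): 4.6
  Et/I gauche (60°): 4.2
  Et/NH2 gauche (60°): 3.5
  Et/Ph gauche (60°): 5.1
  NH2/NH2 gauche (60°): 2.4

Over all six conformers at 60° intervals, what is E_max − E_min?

Et at 0° is eclipsed. I at 0° is eclipsed with Et at 0° (15.0); Ph at 120° is eclipsed with H at 120° (7.9); NH2 at 240° is eclipsed with CH3 at 240° (12.2). Total 35.1 kJ/mol.
Et at 60° is staggered. I at 0° is gauche with Et at 60° (4.2); I at 0° is gauche with CH3 at 300° (4.3); Ph at 120° is gauche with Et at 60° (5.1); NH2 at 240° is gauche with CH3 at 300° (3.9). Total 17.5 kJ/mol.
Et at 120° is eclipsed. I at 0° is eclipsed with CH3 at 0° (12.8); Ph at 120° is eclipsed with Et at 120° (15.8); NH2 at 240° is eclipsed with H at 240° (7.0). Total 35.6 kJ/mol.
Et at 180° is staggered. I at 0° is gauche with CH3 at 60° (4.3); Ph at 120° is gauche with Et at 180° (5.1); Ph at 120° is gauche with CH3 at 60° (4.6); NH2 at 240° is gauche with Et at 180° (3.5). Total 17.5 kJ/mol.
Et at 240° is eclipsed. I at 0° is eclipsed with H at 0° (7.3); Ph at 120° is eclipsed with CH3 at 120° (15.6); NH2 at 240° is eclipsed with Et at 240° (11.3). Total 34.2 kJ/mol.
Et at 300° is staggered. I at 0° is gauche with Et at 300° (4.2); Ph at 120° is gauche with CH3 at 180° (4.6); NH2 at 240° is gauche with Et at 300° (3.5); NH2 at 240° is gauche with CH3 at 180° (3.9). Total 16.2 kJ/mol.
Max at 120° (35.6 kJ/mol), min at 300° (16.2 kJ/mol); barrier = 19.4 kJ/mol.

19.4 kJ/mol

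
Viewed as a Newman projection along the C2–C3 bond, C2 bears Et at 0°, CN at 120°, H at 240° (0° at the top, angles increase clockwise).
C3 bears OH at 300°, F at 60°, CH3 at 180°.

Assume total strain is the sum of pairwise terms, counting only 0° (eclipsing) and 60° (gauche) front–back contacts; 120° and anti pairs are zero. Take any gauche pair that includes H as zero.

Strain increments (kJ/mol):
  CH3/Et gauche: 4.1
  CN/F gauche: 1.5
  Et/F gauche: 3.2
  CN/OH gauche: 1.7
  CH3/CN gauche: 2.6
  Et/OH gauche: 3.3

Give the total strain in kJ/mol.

This conformer (staggered): Et–OH gauche, Et–F gauche, CN–F gauche, CN–CH3 gauche; 3.3 + 3.2 + 1.5 + 2.6 = 10.6 kJ/mol.

10.6 kJ/mol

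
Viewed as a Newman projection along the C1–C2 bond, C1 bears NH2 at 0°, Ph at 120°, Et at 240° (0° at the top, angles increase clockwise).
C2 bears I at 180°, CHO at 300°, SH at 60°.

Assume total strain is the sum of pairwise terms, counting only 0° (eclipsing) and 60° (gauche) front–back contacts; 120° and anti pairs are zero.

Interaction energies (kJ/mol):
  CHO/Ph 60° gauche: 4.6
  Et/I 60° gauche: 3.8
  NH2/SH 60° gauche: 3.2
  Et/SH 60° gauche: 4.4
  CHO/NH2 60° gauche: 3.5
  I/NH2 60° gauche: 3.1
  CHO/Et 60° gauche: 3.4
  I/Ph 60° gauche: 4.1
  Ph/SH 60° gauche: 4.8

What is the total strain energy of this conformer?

This conformer (staggered): NH2(0°)/CHO(300°) gauche 3.5; NH2(0°)/SH(60°) gauche 3.2; Ph(120°)/I(180°) gauche 4.1; Ph(120°)/SH(60°) gauche 4.8; Et(240°)/I(180°) gauche 3.8; Et(240°)/CHO(300°) gauche 3.4 → 22.8 kJ/mol.

22.8 kJ/mol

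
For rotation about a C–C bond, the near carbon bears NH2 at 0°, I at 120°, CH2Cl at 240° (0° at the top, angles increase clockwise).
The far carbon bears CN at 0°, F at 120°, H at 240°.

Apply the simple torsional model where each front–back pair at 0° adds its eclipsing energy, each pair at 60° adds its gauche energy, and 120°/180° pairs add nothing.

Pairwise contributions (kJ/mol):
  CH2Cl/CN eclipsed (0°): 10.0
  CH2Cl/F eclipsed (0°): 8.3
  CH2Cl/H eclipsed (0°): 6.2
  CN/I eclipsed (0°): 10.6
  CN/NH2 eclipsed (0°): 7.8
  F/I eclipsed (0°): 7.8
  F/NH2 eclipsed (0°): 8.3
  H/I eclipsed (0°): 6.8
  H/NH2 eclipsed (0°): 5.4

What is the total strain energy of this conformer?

This conformer (eclipsed): NH2–CN eclipsed, I–F eclipsed, CH2Cl–H eclipsed; 7.8 + 7.8 + 6.2 = 21.8 kJ/mol.

21.8 kJ/mol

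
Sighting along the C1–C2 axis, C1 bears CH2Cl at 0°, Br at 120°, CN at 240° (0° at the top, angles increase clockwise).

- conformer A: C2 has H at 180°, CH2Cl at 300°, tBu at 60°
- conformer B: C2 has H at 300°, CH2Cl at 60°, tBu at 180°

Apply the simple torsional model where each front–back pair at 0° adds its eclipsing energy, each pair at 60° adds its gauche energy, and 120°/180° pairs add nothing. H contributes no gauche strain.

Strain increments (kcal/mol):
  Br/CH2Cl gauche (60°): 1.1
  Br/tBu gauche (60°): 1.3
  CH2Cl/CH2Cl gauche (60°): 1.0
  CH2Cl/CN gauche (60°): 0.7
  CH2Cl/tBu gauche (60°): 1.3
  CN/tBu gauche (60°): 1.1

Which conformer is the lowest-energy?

A

A is staggered. CH2Cl at 0° is gauche with CH2Cl at 300° (1.0); CH2Cl at 0° is gauche with tBu at 60° (1.3); Br at 120° is gauche with tBu at 60° (1.3); CN at 240° is gauche with CH2Cl at 300° (0.7). Total 4.3 kcal/mol.
B is staggered. CH2Cl at 0° is gauche with CH2Cl at 60° (1.0); Br at 120° is gauche with CH2Cl at 60° (1.1); Br at 120° is gauche with tBu at 180° (1.3); CN at 240° is gauche with tBu at 180° (1.1). Total 4.5 kcal/mol.
A has the lowest total (4.3 kcal/mol).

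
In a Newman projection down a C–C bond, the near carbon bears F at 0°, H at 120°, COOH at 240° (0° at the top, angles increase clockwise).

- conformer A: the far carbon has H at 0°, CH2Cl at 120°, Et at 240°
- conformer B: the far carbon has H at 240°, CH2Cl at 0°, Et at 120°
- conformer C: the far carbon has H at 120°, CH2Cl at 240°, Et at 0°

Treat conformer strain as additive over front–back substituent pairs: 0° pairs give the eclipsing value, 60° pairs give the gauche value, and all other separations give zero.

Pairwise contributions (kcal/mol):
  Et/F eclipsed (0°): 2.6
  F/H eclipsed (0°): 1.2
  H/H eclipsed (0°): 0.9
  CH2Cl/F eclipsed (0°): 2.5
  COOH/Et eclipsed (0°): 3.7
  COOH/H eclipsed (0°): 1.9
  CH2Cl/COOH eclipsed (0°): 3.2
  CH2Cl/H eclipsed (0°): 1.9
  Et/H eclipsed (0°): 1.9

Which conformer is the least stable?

A (eclipsed): F–H eclipsed, H–CH2Cl eclipsed, COOH–Et eclipsed; 1.2 + 1.9 + 3.7 = 6.8 kcal/mol.
B (eclipsed): F–CH2Cl eclipsed, H–Et eclipsed, COOH–H eclipsed; 2.5 + 1.9 + 1.9 = 6.3 kcal/mol.
C (eclipsed): F–Et eclipsed, H–H eclipsed, COOH–CH2Cl eclipsed; 2.6 + 0.9 + 3.2 = 6.7 kcal/mol.
A has the highest total (6.8 kcal/mol).

A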